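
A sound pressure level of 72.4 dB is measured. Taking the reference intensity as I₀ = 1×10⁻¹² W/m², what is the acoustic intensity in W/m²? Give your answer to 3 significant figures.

1.74e-05 W/m²

I = I₀·10^(L/10) = 10⁻¹² × 10^(72.4/10) = 10^(-4.760).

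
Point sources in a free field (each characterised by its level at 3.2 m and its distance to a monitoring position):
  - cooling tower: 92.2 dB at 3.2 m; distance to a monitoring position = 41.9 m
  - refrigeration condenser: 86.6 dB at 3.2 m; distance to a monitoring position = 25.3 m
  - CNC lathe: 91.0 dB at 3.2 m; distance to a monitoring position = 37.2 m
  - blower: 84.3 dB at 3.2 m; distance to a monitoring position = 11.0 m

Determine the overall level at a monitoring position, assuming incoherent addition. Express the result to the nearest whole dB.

77 dB

Propagate each source to the receiver with L = L_ref − 20·log₁₀(r/r_ref), then add intensities.
cooling tower: 92.2 − 20·log₁₀(41.9/3.2) = 92.2 − 22.34 = 69.86 dB.
refrigeration condenser: 86.6 − 20·log₁₀(25.3/3.2) = 86.6 − 17.96 = 68.64 dB.
CNC lathe: 91.0 − 20·log₁₀(37.2/3.2) = 91.0 − 21.31 = 69.69 dB.
blower: 84.3 − 20·log₁₀(11.0/3.2) = 84.3 − 10.72 = 73.58 dB.
Σ 10^(L/10) = 4.909e+07 → L_total = 10·log₁₀(4.909e+07) = 76.91 dB.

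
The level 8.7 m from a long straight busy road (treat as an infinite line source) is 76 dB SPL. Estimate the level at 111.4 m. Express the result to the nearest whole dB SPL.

65 dB SPL

Line-source attenuation: ΔL = 10·log₁₀(r₂/r₁) = 10·log₁₀(111.4/8.7) = 11.074 dB.
L₂ = 76 − 10·log₁₀(111.4/8.7) = 76 − 11.074 = 64.93 dB SPL.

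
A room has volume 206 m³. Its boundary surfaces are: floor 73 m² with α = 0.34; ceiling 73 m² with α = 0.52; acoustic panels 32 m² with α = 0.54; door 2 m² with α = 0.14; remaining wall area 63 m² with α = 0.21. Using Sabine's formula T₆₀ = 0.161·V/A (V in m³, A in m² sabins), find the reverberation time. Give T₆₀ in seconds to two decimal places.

A = Σ Sᵢαᵢ = 73·0.34 + 73·0.52 + 32·0.54 + 2·0.14 + 63·0.21 = 93.57 m².
T₆₀ = 0.161 × 206 / 93.57 = 0.354 s.

0.35 s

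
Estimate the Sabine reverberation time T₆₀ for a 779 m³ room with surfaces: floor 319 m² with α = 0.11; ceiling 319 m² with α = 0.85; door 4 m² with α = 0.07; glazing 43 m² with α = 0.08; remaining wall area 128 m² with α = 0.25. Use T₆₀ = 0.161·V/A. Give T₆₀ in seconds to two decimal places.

Summing Sᵢαᵢ: 319·0.11 + 319·0.85 + 4·0.07 + 43·0.08 + 128·0.25 = 341.96 m².
T₆₀ = 0.161·V/A = 0.161·779/341.96 = 0.367 s.

0.37 s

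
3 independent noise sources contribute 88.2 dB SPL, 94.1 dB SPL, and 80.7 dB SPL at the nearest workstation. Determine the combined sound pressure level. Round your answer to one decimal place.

For uncorrelated sources the intensities add, so convert each level to linear form, sum, and take 10·log₁₀ of the total.
Σ 10^(L/10) = 10^(88.2/10) + 10^(94.1/10) + 10^(80.7/10) = 3.349e+09.
L_total = 10·log₁₀(3.349e+09) = 95.25 dB SPL.

95.2 dB SPL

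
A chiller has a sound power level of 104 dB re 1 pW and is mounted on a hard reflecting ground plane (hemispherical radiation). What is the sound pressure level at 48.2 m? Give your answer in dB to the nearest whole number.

62 dB

L_p = L_w − 10·log₁₀(2π·r²) with r = 48.2 m.
2π·r² = 1.46e+04 m², 10·log₁₀ of that is 41.643 dB.
L_p = 104 − 41.643 = 62.36 dB.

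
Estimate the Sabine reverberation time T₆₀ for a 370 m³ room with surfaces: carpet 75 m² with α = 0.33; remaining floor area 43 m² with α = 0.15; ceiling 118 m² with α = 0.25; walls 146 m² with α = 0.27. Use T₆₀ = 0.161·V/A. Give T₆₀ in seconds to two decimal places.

Summing Sᵢαᵢ: 75·0.33 + 43·0.15 + 118·0.25 + 146·0.27 = 100.12 m².
T₆₀ = 0.161·V/A = 0.161·370/100.12 = 0.595 s.

0.59 s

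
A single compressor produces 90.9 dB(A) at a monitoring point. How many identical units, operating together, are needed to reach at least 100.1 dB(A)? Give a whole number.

9

The shortfall is 100.1 − 90.9 = 9.2 dB, and N units add 10·log₁₀ N, so need 10·log₁₀ N ≥ 9.2.
N ≥ 10^(9.2/10) = 8.318, so N = 9.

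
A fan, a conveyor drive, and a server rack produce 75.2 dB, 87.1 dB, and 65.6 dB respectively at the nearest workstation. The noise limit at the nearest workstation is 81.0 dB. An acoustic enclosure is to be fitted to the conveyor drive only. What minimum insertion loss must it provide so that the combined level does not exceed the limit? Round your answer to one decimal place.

The untreated sources together contribute 10^(75.2/10) + 10^(65.6/10) = 3.674e+07, i.e. 75.65 dB.
The limit corresponds to 10^(81.0/10) = 1.259e+08; subtracting the fixed part leaves 8.915e+07 for the conveyor drive, i.e. 79.50 dB.
So the conveyor drive must be reduced from 87.1 to 79.50 dB: IL = 7.60 dB.

7.6 dB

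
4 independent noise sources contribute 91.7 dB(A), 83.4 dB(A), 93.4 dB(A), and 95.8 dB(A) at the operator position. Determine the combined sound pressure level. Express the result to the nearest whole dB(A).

Incoherent sources combine by intensity addition: L_total = 10·log₁₀(Σ 10^(L_i/10)).
Σ 10^(L/10) = 10^(91.7/10) + 10^(83.4/10) + 10^(93.4/10) + 10^(95.8/10) = 7.688e+09.
L_total = 10·log₁₀(7.688e+09) = 98.86 dB(A).

99 dB(A)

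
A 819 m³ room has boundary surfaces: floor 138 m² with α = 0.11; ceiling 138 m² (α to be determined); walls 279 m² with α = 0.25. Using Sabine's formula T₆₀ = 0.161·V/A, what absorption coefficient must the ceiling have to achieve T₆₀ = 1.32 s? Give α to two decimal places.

Required total absorption A = 0.161·819/1.32 = 99.89 m².
Absorption from the other surfaces = 138·0.11 + 279·0.25 = 84.93 m², so the ceiling must supply 14.96 m² over 138 m².
α = 14.96/138 = 0.108.

0.11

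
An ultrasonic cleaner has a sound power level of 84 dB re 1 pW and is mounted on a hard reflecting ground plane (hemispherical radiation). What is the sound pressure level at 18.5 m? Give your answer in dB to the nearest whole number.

The power spreads over a hemisphere of area 2π·r², so L_p = L_w − 10·log₁₀(2π·r²).
2π·r² = 2150 m², 10·log₁₀ of that is 33.325 dB.
L_p = 84 − 33.325 = 50.67 dB.

51 dB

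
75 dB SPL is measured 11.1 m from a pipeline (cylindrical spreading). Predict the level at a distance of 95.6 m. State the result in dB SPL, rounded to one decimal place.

65.6 dB SPL

Line-source attenuation: ΔL = 10·log₁₀(r₂/r₁) = 10·log₁₀(95.6/11.1) = 9.351 dB.
L₂ = 75 − 10·log₁₀(95.6/11.1) = 75 − 9.351 = 65.65 dB SPL.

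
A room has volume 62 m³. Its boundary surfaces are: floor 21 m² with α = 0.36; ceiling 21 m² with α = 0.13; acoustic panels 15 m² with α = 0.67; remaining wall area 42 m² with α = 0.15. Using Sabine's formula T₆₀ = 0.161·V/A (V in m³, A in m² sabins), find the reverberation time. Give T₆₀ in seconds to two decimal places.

Summing Sᵢαᵢ: 21·0.36 + 21·0.13 + 15·0.67 + 42·0.15 = 26.64 m².
T₆₀ = 0.161·V/A = 0.161·62/26.64 = 0.375 s.

0.37 s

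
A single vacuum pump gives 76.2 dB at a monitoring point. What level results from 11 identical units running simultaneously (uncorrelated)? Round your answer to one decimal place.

86.6 dB

L_total = L₁ + 10·log₁₀ N for N identical incoherent sources.
L_total = 76.2 + 10·log₁₀(11) = 76.2 + 10.414 = 86.61 dB.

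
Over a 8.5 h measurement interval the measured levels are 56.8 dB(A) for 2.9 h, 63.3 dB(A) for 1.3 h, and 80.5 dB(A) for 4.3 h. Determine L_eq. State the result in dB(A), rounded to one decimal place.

77.6 dB(A)

The energy average is taken in the linear domain: L_eq = 10·log₁₀[(Σ tᵢ·10^(Lᵢ/10))/T], T = 8.5 h.
Σ tᵢ·10^(Lᵢ/10) = 2.9·10^(56.8/10) + 1.3·10^(63.3/10) + 4.3·10^(80.5/10) = 4.866e+08.
L_eq = 10·log₁₀(4.866e+08/8.5) = 77.58 dB(A).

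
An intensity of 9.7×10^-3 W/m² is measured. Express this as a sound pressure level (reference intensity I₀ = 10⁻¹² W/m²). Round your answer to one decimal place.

99.9 dB

Dividing by I₀ shifts the exponent by 12: I/I₀ = 9.7×10^9.
L = 10·(0.9868 + 9) = 99.87 dB.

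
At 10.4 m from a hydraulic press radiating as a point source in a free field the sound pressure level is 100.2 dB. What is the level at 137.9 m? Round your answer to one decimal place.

Point-source attenuation: ΔL = 20·log₁₀(r₂/r₁) = 20·log₁₀(137.9/10.4) = 22.451 dB.
L₂ = 100.2 − 20·log₁₀(137.9/10.4) = 100.2 − 22.451 = 77.75 dB.

77.7 dB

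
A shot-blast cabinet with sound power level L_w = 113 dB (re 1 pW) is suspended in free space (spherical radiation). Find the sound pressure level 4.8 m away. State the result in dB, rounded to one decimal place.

88.4 dB

L_p = L_w − 10·log₁₀(4π·r²) with r = 4.8 m.
4π·r² = 289.5 m², 10·log₁₀ of that is 24.617 dB.
L_p = 113 − 24.617 = 88.38 dB.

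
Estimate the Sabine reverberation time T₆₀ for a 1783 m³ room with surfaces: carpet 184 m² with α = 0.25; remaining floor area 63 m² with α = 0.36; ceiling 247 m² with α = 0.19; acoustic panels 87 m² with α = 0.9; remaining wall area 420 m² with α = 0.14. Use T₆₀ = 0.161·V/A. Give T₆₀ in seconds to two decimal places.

1.14 s

Total absorption A = 184·0.25 + 63·0.36 + 247·0.19 + 87·0.9 + 420·0.14 = 252.71 m² sabins.
T₆₀ = 0.161 × 1783 / 252.71 = 1.136 s.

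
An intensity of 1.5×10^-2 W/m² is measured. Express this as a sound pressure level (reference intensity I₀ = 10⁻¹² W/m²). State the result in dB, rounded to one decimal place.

I/I₀ = 1.5×10^-2/10⁻¹² = 1.5×10^10, and L = 10·log₁₀(I/I₀).
L = 10·(0.1761 + 10) = 101.76 dB.

101.8 dB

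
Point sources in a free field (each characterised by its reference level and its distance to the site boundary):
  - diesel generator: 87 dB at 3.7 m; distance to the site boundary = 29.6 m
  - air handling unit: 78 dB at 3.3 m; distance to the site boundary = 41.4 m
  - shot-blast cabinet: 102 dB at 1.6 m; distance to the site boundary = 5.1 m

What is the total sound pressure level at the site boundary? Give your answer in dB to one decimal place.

Propagate each source to the receiver with L = L_ref − 20·log₁₀(r/r_ref), then add intensities.
diesel generator: 87 − 20·log₁₀(29.6/3.7) = 87 − 18.06 = 68.94 dB.
air handling unit: 78 − 20·log₁₀(41.4/3.3) = 78 − 21.97 = 56.03 dB.
shot-blast cabinet: 102 − 20·log₁₀(5.1/1.6) = 102 − 10.07 = 91.93 dB.
Σ 10^(L/10) = 1.568e+09 → L_total = 10·log₁₀(1.568e+09) = 91.95 dB.

92.0 dB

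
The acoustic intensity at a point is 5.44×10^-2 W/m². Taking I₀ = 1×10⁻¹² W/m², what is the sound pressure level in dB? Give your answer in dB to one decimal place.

107.4 dB

L = 10·log₁₀(I/I₀) = 10·log₁₀(5.44×10^-2/10⁻¹²) = 10·log₁₀(5.44×10^10).
L = 10·(0.7356 + 10) = 107.36 dB.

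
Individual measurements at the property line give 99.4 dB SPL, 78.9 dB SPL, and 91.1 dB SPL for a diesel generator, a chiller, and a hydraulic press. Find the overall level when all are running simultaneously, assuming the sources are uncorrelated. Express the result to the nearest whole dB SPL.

For uncorrelated sources the intensities add, so convert each level to linear form, sum, and take 10·log₁₀ of the total.
Σ 10^(L/10) = 10^(99.4/10) + 10^(78.9/10) + 10^(91.1/10) = 1.008e+10.
L_total = 10·log₁₀(1.008e+10) = 100.03 dB SPL.

100 dB SPL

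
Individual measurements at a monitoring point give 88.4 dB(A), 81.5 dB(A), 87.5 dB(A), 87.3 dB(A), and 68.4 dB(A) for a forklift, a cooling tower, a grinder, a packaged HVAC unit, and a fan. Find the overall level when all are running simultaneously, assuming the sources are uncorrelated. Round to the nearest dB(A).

For uncorrelated sources the intensities add, so convert each level to linear form, sum, and take 10·log₁₀ of the total.
Σ 10^(L/10) = 10^(88.4/10) + 10^(81.5/10) + 10^(87.5/10) + 10^(87.3/10) + 10^(68.4/10) = 1.939e+09.
L_total = 10·log₁₀(1.939e+09) = 92.88 dB(A).

93 dB(A)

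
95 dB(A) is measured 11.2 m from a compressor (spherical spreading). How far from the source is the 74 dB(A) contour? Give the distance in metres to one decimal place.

Point-source spreading drops the level by 20·log₁₀(r₂/r₁); inverting, r₂/r₁ = 10^(ΔL/20).
r₂ = 11.2·10^((95−74)/20) = 11.2·10^(21.0/20) = 125.67 m.

125.7 m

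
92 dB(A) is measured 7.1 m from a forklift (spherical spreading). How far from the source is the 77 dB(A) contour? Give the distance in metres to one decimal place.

For a point source L₁ − L₂ = 20·log₁₀(r₂/r₁), so r₂ = r₁·10^((L₁−L₂)/20).
r₂ = 7.1·10^((92−77)/20) = 7.1·10^(15.0/20) = 39.93 m.

39.9 m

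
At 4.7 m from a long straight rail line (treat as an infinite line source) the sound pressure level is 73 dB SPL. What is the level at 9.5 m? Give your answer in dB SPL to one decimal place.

For a line source, L₂ = L₁ − 10·log₁₀(r₂/r₁).
L₂ = 73 − 10·log₁₀(9.5/4.7) = 73 − 3.056 = 69.94 dB SPL.

69.9 dB SPL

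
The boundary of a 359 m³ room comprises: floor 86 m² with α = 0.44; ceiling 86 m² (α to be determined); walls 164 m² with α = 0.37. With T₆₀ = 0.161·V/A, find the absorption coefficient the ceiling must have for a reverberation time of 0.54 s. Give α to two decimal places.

A = 0.161·V/T₆₀ = 0.161·359/0.54 = 107.04 m² sabins.
Absorption from the other surfaces = 86·0.44 + 164·0.37 = 98.52 m², so the ceiling must supply 8.52 m² over 86 m².
α = 8.52/86 = 0.099.

0.10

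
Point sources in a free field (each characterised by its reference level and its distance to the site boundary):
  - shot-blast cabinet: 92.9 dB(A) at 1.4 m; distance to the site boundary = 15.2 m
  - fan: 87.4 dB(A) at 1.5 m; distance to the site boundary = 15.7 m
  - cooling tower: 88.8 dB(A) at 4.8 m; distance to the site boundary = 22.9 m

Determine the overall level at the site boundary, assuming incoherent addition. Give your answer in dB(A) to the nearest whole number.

Apply inverse-square spreading to bring every level to the receiver, then sum 10^(L/10).
shot-blast cabinet: 92.9 − 20·log₁₀(15.2/1.4) = 92.9 − 20.71 = 72.19 dB(A).
fan: 87.4 − 20·log₁₀(15.7/1.5) = 87.4 − 20.40 = 67.00 dB(A).
cooling tower: 88.8 − 20·log₁₀(22.9/4.8) = 88.8 − 13.57 = 75.23 dB(A).
Σ 10^(L/10) = 5.489e+07 → L_total = 10·log₁₀(5.489e+07) = 77.39 dB(A).

77 dB(A)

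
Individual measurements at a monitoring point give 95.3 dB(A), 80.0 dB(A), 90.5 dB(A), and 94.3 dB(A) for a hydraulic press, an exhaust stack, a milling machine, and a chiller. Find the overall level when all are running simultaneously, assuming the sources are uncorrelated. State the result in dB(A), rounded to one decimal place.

For uncorrelated sources the intensities add, so convert each level to linear form, sum, and take 10·log₁₀ of the total.
Σ 10^(L/10) = 10^(95.3/10) + 10^(80.0/10) + 10^(90.5/10) + 10^(94.3/10) = 7.302e+09.
L_total = 10·log₁₀(7.302e+09) = 98.63 dB(A).

98.6 dB(A)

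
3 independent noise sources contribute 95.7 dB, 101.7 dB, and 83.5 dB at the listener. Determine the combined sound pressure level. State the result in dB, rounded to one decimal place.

102.7 dB

Incoherent sources combine by intensity addition: L_total = 10·log₁₀(Σ 10^(L_i/10)).
Σ 10^(L/10) = 10^(95.7/10) + 10^(101.7/10) + 10^(83.5/10) = 1.873e+10.
L_total = 10·log₁₀(1.873e+10) = 102.73 dB.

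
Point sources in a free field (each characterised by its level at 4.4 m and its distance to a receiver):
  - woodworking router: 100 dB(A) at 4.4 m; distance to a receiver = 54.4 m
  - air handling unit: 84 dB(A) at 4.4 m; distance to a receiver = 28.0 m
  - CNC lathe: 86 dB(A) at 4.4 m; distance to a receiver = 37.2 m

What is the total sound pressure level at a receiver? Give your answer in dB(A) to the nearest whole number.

Propagate each source to the receiver with L = L_ref − 20·log₁₀(r/r_ref), then add intensities.
woodworking router: 100 − 20·log₁₀(54.4/4.4) = 100 − 21.84 = 78.16 dB(A).
air handling unit: 84 − 20·log₁₀(28.0/4.4) = 84 − 16.07 = 67.93 dB(A).
CNC lathe: 86 − 20·log₁₀(37.2/4.4) = 86 − 18.54 = 67.46 dB(A).
Σ 10^(L/10) = 7.719e+07 → L_total = 10·log₁₀(7.719e+07) = 78.88 dB(A).

79 dB(A)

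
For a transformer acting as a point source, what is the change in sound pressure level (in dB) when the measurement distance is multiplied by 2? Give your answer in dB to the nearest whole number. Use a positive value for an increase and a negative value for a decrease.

-6 dB

A point source loses 6 dB per doubling of distance; generally ΔL = −20·log₁₀(r₂/r₁).
ΔL = −20·log₁₀(2) = -6.02 dB.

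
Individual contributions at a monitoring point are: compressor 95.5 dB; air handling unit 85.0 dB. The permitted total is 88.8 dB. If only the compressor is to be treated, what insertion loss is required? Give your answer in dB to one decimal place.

9.0 dB

Fixed contribution from the other source: Σ 10^(L/10) = 10^(85.0/10) = 3.162e+08 (85.00 dB).
To meet 88.8 dB overall, the treated compressor may contribute at most 10^(88.8/10) − 3.162e+08 = 4.423e+08, i.e. 86.46 dB.
Required insertion loss = 95.5 − 86.46 = 9.04 dB.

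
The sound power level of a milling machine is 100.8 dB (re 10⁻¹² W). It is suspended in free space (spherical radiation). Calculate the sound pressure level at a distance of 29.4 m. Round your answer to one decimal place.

60.4 dB

The power spreads over a sphere of area 4π·r², so L_p = L_w − 10·log₁₀(4π·r²).
4π·r² = 1.086e+04 m², 10·log₁₀ of that is 40.359 dB.
L_p = 100.8 − 40.359 = 60.44 dB.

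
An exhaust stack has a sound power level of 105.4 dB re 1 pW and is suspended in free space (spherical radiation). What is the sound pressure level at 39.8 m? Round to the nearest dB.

62 dB

L_p = L_w − 10·log₁₀(4π·r²) with r = 39.8 m.
4π·r² = 1.991e+04 m², 10·log₁₀ of that is 42.990 dB.
L_p = 105.4 − 42.990 = 62.41 dB.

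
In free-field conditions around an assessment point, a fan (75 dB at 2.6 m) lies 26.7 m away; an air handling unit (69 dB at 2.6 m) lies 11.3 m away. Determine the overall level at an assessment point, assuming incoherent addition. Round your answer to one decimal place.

Apply inverse-square spreading to bring every level to the receiver, then sum 10^(L/10).
fan: 75 − 20·log₁₀(26.7/2.6) = 75 − 20.23 = 54.77 dB.
air handling unit: 69 − 20·log₁₀(11.3/2.6) = 69 − 12.76 = 56.24 dB.
Σ 10^(L/10) = 7.204e+05 → L_total = 10·log₁₀(7.204e+05) = 58.58 dB.

58.6 dB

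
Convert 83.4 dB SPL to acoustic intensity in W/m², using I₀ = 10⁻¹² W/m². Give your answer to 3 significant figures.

L = 10·log₁₀(I/I₀) ⇒ I = I₀·10^(L/10) = 10⁻¹² × 10^8.34.

0.000219 W/m²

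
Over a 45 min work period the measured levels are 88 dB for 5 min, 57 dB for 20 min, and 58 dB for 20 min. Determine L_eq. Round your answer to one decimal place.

The energy average is taken in the linear domain: L_eq = 10·log₁₀[(Σ tᵢ·10^(Lᵢ/10))/T], T = 45 min.
Σ tᵢ·10^(Lᵢ/10) = 5·10^(88/10) + 20·10^(57/10) + 20·10^(58/10) = 3.177e+09.
L_eq = 10·log₁₀(3.177e+09/45) = 78.49 dB.

78.5 dB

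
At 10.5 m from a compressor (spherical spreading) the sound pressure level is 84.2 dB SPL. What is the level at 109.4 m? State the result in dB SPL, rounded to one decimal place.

Point-source attenuation: ΔL = 20·log₁₀(r₂/r₁) = 20·log₁₀(109.4/10.5) = 20.357 dB.
L₂ = 84.2 − 20·log₁₀(109.4/10.5) = 84.2 − 20.357 = 63.84 dB SPL.

63.8 dB SPL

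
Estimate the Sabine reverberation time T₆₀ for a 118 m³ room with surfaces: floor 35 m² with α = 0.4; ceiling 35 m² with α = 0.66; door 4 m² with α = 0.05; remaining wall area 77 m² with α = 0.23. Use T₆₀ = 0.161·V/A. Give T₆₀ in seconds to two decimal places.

Summing Sᵢαᵢ: 35·0.4 + 35·0.66 + 4·0.05 + 77·0.23 = 55.01 m².
T₆₀ = 0.161 × 118 / 55.01 = 0.345 s.

0.35 s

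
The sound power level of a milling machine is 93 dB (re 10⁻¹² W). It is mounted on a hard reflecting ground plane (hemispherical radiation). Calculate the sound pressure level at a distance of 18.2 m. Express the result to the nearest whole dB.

60 dB

The power spreads over a hemisphere of area 2π·r², so L_p = L_w − 10·log₁₀(2π·r²).
2π·r² = 2081 m², 10·log₁₀ of that is 33.183 dB.
L_p = 93 − 33.183 = 59.82 dB.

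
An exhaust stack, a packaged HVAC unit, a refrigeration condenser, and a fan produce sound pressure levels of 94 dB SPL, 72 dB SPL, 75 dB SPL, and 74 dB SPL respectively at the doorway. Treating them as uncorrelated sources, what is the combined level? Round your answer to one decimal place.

94.1 dB SPL

Incoherent sources combine by intensity addition: L_total = 10·log₁₀(Σ 10^(L_i/10)).
Σ 10^(L/10) = 10^(94/10) + 10^(72/10) + 10^(75/10) + 10^(74/10) = 2.584e+09.
L_total = 10·log₁₀(2.584e+09) = 94.12 dB SPL.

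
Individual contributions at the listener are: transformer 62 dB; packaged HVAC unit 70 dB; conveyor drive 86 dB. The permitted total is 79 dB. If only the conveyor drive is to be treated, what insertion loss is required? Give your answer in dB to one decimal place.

7.7 dB

The untreated sources together contribute 10^(62/10) + 10^(70/10) = 1.158e+07, i.e. 70.64 dB.
To meet 79 dB overall, the treated conveyor drive may contribute at most 10^(79/10) − 1.158e+07 = 6.785e+07, i.e. 78.32 dB.
Required insertion loss = 86 − 78.32 = 7.68 dB.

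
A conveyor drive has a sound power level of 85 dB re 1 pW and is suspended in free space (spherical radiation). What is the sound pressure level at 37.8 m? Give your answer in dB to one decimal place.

42.5 dB

L_p = L_w − 10·log₁₀(4π·r²) with r = 37.8 m.
4π·r² = 1.796e+04 m², 10·log₁₀ of that is 42.542 dB.
L_p = 85 − 42.542 = 42.46 dB.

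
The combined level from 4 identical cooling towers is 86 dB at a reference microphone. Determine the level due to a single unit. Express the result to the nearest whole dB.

80 dB

Dividing the total intensity by 4 lowers the level by 10·log₁₀ 4 = 6.021 dB: L₁ = 86 − 6.021.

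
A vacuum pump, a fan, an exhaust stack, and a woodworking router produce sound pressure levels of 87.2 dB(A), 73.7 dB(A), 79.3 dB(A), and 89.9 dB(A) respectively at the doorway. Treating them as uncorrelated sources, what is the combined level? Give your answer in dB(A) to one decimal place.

92.1 dB(A)

Incoherent sources combine by intensity addition: L_total = 10·log₁₀(Σ 10^(L_i/10)).
Σ 10^(L/10) = 10^(87.2/10) + 10^(73.7/10) + 10^(79.3/10) + 10^(89.9/10) = 1.611e+09.
L_total = 10·log₁₀(1.611e+09) = 92.07 dB(A).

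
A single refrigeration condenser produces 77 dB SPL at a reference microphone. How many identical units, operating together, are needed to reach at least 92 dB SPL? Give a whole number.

32

N identical sources give L₁ + 10·log₁₀ N, so require 10·log₁₀ N ≥ 92 − 77 = 15.0 dB.
N ≥ 10^(15.0/10) = 31.623, so N = 32.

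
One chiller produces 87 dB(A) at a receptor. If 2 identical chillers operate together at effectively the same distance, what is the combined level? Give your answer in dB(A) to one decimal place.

With 2 equal, uncorrelated contributions the intensity is 2× that of one unit, giving a rise of 10·log₁₀ 2.
L_total = 87 + 10·log₁₀(2) = 87 + 3.010 = 90.01 dB(A).

90.0 dB(A)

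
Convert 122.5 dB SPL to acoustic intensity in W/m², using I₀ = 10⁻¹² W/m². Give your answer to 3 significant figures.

L = 10·log₁₀(I/I₀) ⇒ I = I₀·10^(L/10) = 10⁻¹² × 10^12.25.

1.78 W/m²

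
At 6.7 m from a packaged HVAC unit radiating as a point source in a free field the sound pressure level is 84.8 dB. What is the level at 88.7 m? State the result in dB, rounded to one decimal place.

62.4 dB

Point-source attenuation: ΔL = 20·log₁₀(r₂/r₁) = 20·log₁₀(88.7/6.7) = 22.437 dB.
L₂ = 84.8 − 20·log₁₀(88.7/6.7) = 84.8 − 22.437 = 62.36 dB.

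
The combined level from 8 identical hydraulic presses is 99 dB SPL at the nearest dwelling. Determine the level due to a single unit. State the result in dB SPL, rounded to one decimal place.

For N identical incoherent sources L_total = L₁ + 10·log₁₀ N, so L₁ = 99 − 10·log₁₀(8) = 99 − 9.031.

90.0 dB SPL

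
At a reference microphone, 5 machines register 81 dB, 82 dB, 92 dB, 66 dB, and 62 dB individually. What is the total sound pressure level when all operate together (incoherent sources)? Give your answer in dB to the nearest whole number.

93 dB

Incoherent sources combine by intensity addition: L_total = 10·log₁₀(Σ 10^(L_i/10)).
Σ 10^(L/10) = 10^(81/10) + 10^(82/10) + 10^(92/10) + 10^(66/10) + 10^(62/10) = 1.875e+09.
L_total = 10·log₁₀(1.875e+09) = 92.73 dB.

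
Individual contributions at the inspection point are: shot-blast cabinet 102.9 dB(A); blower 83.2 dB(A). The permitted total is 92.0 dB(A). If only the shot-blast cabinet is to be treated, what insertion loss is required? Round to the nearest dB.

The untreated sources together contribute 10^(83.2/10) = 2.089e+08, i.e. 83.20 dB(A).
To meet 92.0 dB(A) overall, the treated shot-blast cabinet may contribute at most 10^(92.0/10) − 2.089e+08 = 1.376e+09, i.e. 91.39 dB(A).
So the shot-blast cabinet must be reduced from 102.9 to 91.39 dB(A): IL = 11.51 dB.

12 dB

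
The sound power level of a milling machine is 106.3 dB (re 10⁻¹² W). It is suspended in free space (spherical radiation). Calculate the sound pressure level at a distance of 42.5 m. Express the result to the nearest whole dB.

L_p = L_w − 10·log₁₀(4π·r²) with r = 42.5 m.
4π·r² = 2.27e+04 m², 10·log₁₀ of that is 43.560 dB.
L_p = 106.3 − 43.560 = 62.74 dB.

63 dB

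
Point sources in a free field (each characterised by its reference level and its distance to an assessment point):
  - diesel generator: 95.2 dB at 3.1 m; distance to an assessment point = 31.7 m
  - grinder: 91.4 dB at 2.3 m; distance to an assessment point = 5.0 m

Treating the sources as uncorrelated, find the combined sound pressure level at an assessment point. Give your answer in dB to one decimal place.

85.1 dB

Apply inverse-square spreading to bring every level to the receiver, then sum 10^(L/10).
diesel generator: 95.2 − 20·log₁₀(31.7/3.1) = 95.2 − 20.19 = 75.01 dB.
grinder: 91.4 − 20·log₁₀(5.0/2.3) = 91.4 − 6.74 = 84.66 dB.
Σ 10^(L/10) = 3.238e+08 → L_total = 10·log₁₀(3.238e+08) = 85.10 dB.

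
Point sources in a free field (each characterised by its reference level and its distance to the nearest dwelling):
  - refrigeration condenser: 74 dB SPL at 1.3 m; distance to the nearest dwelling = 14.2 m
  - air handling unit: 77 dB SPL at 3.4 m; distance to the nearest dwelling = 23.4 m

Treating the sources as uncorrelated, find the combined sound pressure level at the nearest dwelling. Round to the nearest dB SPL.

61 dB SPL

Propagate each source to the receiver with L = L_ref − 20·log₁₀(r/r_ref), then add intensities.
refrigeration condenser: 74 − 20·log₁₀(14.2/1.3) = 74 − 20.77 = 53.23 dB SPL.
air handling unit: 77 − 20·log₁₀(23.4/3.4) = 77 − 16.75 = 60.25 dB SPL.
Σ 10^(L/10) = 1.269e+06 → L_total = 10·log₁₀(1.269e+06) = 61.03 dB SPL.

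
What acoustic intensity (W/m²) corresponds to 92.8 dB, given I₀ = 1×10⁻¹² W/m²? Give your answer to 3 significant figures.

0.00191 W/m²

I/I₀ = 10^(92.8/10) = 1.905e+09, so I = 1.905e+09 × 10⁻¹² W/m².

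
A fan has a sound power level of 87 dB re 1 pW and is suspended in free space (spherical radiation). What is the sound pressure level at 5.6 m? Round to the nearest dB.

61 dB

Free-field spherical radiation: L_p = L_w − 10·log₁₀(4π·r²), r = 5.6 m.
4π·r² = 394.1 m², 10·log₁₀ of that is 25.956 dB.
L_p = 87 − 25.956 = 61.04 dB.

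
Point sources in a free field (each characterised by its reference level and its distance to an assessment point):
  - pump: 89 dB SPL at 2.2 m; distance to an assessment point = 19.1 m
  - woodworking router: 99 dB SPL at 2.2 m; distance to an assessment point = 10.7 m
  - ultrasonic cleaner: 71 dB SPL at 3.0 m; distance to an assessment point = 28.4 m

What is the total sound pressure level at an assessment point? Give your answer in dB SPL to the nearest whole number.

Apply inverse-square spreading to bring every level to the receiver, then sum 10^(L/10).
pump: 89 − 20·log₁₀(19.1/2.2) = 89 − 18.77 = 70.23 dB SPL.
woodworking router: 99 − 20·log₁₀(10.7/2.2) = 99 − 13.74 = 85.26 dB SPL.
ultrasonic cleaner: 71 − 20·log₁₀(28.4/3.0) = 71 − 19.52 = 51.48 dB SPL.
Σ 10^(L/10) = 3.465e+08 → L_total = 10·log₁₀(3.465e+08) = 85.40 dB SPL.

85 dB SPL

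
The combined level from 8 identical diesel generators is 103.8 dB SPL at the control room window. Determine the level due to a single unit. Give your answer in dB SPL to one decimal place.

94.8 dB SPL

8 equal contributions raise the level by 10·log₁₀ 8 = 9.031 dB, so each unit alone gives 103.8 − 9.031.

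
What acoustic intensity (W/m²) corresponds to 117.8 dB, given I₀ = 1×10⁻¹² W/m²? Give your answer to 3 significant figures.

L = 10·log₁₀(I/I₀) ⇒ I = I₀·10^(L/10) = 10⁻¹² × 10^11.78.

0.603 W/m²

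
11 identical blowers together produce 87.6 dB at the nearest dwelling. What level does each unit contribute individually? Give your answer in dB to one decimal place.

11 equal contributions raise the level by 10·log₁₀ 11 = 10.414 dB, so each unit alone gives 87.6 − 10.414.

77.2 dB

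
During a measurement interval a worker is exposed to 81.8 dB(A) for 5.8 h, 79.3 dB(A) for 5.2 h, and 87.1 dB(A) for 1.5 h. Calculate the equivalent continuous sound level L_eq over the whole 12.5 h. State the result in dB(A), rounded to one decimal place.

Weight each interval's intensity by its duration and average over T = 12.5 h:
Σ tᵢ·10^(Lᵢ/10) = 5.8·10^(81.8/10) + 5.2·10^(79.3/10) + 1.5·10^(87.1/10) = 2.090e+09.
L_eq = 10·log₁₀(2.090e+09/12.5) = 82.23 dB(A).

82.2 dB(A)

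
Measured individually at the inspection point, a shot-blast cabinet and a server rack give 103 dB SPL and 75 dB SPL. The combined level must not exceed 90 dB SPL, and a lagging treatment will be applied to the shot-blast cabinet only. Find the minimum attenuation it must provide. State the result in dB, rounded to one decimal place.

Everything except the shot-blast cabinet sums to 10^(75/10) = 3.162e+07 in linear terms, 75.00 dB SPL.
To meet 90 dB SPL overall, the treated shot-blast cabinet may contribute at most 10^(90/10) − 3.162e+07 = 9.684e+08, i.e. 89.86 dB SPL.
Required insertion loss = 103 − 89.86 = 13.14 dB.

13.1 dB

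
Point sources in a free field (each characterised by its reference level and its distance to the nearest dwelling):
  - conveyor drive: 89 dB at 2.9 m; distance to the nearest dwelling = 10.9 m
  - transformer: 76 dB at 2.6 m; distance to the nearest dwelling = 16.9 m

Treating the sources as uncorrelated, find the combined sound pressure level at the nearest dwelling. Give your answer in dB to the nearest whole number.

78 dB

Propagate each source to the receiver with L = L_ref − 20·log₁₀(r/r_ref), then add intensities.
conveyor drive: 89 − 20·log₁₀(10.9/2.9) = 89 − 11.50 = 77.50 dB.
transformer: 76 − 20·log₁₀(16.9/2.6) = 76 − 16.26 = 59.74 dB.
Σ 10^(L/10) = 5.717e+07 → L_total = 10·log₁₀(5.717e+07) = 77.57 dB.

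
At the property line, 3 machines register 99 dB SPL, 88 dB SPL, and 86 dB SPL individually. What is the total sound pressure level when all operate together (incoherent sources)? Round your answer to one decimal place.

99.5 dB SPL

Incoherent sources combine by intensity addition: L_total = 10·log₁₀(Σ 10^(L_i/10)).
Σ 10^(L/10) = 10^(99/10) + 10^(88/10) + 10^(86/10) = 8.972e+09.
L_total = 10·log₁₀(8.972e+09) = 99.53 dB SPL.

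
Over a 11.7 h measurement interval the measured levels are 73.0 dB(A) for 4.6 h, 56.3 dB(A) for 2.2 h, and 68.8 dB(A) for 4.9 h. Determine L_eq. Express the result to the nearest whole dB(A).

70 dB(A)

Weight each interval's intensity by its duration and average over T = 11.7 h:
Σ tᵢ·10^(Lᵢ/10) = 4.6·10^(73.0/10) + 2.2·10^(56.3/10) + 4.9·10^(68.8/10) = 1.299e+08.
L_eq = 10·log₁₀(1.299e+08/11.7) = 70.45 dB(A).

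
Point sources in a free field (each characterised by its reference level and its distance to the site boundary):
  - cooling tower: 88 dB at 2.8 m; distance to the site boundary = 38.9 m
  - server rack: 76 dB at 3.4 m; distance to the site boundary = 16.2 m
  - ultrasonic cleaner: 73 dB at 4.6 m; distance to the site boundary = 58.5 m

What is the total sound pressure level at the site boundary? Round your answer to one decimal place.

First find each source's level at the receiver (point-source: −20·log₁₀(r/r_ref)), then combine on an intensity basis.
cooling tower: 88 − 20·log₁₀(38.9/2.8) = 88 − 22.86 = 65.14 dB.
server rack: 76 − 20·log₁₀(16.2/3.4) = 76 − 13.56 = 62.44 dB.
ultrasonic cleaner: 73 − 20·log₁₀(58.5/4.6) = 73 − 22.09 = 50.91 dB.
Σ 10^(L/10) = 5.146e+06 → L_total = 10·log₁₀(5.146e+06) = 67.11 dB.

67.1 dB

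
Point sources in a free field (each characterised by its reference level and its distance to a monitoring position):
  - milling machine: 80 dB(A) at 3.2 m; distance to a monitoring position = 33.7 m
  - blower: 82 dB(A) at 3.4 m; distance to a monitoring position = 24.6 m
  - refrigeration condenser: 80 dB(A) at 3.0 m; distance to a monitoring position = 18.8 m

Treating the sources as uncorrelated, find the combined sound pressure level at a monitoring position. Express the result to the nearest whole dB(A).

68 dB(A)

First find each source's level at the receiver (point-source: −20·log₁₀(r/r_ref)), then combine on an intensity basis.
milling machine: 80 − 20·log₁₀(33.7/3.2) = 80 − 20.45 = 59.55 dB(A).
blower: 82 − 20·log₁₀(24.6/3.4) = 82 − 17.19 = 64.81 dB(A).
refrigeration condenser: 80 − 20·log₁₀(18.8/3.0) = 80 − 15.94 = 64.06 dB(A).
Σ 10^(L/10) = 6.476e+06 → L_total = 10·log₁₀(6.476e+06) = 68.11 dB(A).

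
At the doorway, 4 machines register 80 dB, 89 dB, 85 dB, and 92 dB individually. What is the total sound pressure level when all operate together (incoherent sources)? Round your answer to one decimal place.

For uncorrelated sources the intensities add, so convert each level to linear form, sum, and take 10·log₁₀ of the total.
Σ 10^(L/10) = 10^(80/10) + 10^(89/10) + 10^(85/10) + 10^(92/10) = 2.795e+09.
L_total = 10·log₁₀(2.795e+09) = 94.46 dB.

94.5 dB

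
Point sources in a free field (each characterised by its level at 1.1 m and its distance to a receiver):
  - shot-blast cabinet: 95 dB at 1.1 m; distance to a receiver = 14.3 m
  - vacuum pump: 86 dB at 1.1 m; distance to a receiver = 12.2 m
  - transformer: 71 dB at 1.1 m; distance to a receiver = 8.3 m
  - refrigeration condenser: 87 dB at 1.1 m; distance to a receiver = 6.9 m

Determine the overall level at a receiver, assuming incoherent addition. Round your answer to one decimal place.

Apply inverse-square spreading to bring every level to the receiver, then sum 10^(L/10).
shot-blast cabinet: 95 − 20·log₁₀(14.3/1.1) = 95 − 22.28 = 72.72 dB.
vacuum pump: 86 − 20·log₁₀(12.2/1.1) = 86 − 20.90 = 65.10 dB.
transformer: 71 − 20·log₁₀(8.3/1.1) = 71 − 17.55 = 53.45 dB.
refrigeration condenser: 87 − 20·log₁₀(6.9/1.1) = 87 − 15.95 = 71.05 dB.
Σ 10^(L/10) = 3.491e+07 → L_total = 10·log₁₀(3.491e+07) = 75.43 dB.

75.4 dB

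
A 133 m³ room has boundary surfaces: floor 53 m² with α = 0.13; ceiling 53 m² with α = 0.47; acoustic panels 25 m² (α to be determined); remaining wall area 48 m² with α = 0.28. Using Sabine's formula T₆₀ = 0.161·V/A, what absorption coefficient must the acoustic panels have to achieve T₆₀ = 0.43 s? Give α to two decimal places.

A = 0.161·V/T₆₀ = 0.161·133/0.43 = 49.80 m² sabins.
Absorption from the other surfaces = 53·0.13 + 53·0.47 + 48·0.28 = 45.24 m², so the acoustic panels must supply 4.56 m² over 25 m².
α = 4.56/25 = 0.182.

0.18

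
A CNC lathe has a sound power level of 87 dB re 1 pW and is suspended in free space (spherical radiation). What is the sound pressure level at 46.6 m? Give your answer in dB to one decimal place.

42.6 dB

Free-field spherical radiation: L_p = L_w − 10·log₁₀(4π·r²), r = 46.6 m.
4π·r² = 2.729e+04 m², 10·log₁₀ of that is 44.360 dB.
L_p = 87 − 44.360 = 42.64 dB.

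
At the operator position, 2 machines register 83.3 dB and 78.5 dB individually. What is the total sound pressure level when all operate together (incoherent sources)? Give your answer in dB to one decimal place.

84.5 dB

For uncorrelated sources the intensities add, so convert each level to linear form, sum, and take 10·log₁₀ of the total.
Σ 10^(L/10) = 10^(83.3/10) + 10^(78.5/10) = 2.846e+08.
L_total = 10·log₁₀(2.846e+08) = 84.54 dB.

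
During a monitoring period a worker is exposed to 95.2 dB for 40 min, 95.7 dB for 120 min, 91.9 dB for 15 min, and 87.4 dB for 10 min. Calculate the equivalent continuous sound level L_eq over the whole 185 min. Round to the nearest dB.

95 dB

Weight each interval's intensity by its duration and average over T = 185 min:
Σ tᵢ·10^(Lᵢ/10) = 40·10^(95.2/10) + 120·10^(95.7/10) + 15·10^(91.9/10) + 10·10^(87.4/10) = 6.070e+11.
L_eq = 10·log₁₀(6.070e+11/185) = 95.16 dB.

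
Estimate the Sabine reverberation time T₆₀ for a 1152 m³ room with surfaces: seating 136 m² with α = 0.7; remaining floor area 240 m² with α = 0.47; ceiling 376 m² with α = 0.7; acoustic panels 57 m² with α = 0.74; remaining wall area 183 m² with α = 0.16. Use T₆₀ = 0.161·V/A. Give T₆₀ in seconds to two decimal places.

0.34 s

A = Σ Sᵢαᵢ = 136·0.7 + 240·0.47 + 376·0.7 + 57·0.74 + 183·0.16 = 542.66 m².
T₆₀ = 0.161 × 1152 / 542.66 = 0.342 s.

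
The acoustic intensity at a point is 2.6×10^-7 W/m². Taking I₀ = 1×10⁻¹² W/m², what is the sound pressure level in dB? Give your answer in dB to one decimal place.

54.1 dB

I/I₀ = 2.6×10^-7/10⁻¹² = 2.6×10^5, and L = 10·log₁₀(I/I₀).
L = 10·(0.4150 + 5) = 54.15 dB.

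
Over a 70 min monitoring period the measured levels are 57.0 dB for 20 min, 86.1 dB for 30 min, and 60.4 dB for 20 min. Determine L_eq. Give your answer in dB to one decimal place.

82.4 dB

Weight each interval's intensity by its duration and average over T = 70 min:
Σ tᵢ·10^(Lᵢ/10) = 20·10^(57.0/10) + 30·10^(86.1/10) + 20·10^(60.4/10) = 1.225e+10.
L_eq = 10·log₁₀(1.225e+10/70) = 82.43 dB.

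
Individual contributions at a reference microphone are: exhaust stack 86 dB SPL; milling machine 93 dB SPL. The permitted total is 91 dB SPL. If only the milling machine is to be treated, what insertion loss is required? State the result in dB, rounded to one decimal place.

Fixed contribution from the other source: Σ 10^(L/10) = 10^(86/10) = 3.981e+08 (86.00 dB SPL).
The limit corresponds to 10^(91/10) = 1.259e+09; subtracting the fixed part leaves 8.608e+08 for the milling machine, i.e. 89.35 dB SPL.
Required insertion loss = 93 − 89.35 = 3.65 dB.

3.7 dB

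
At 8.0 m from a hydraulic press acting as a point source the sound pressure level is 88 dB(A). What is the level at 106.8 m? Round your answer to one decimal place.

Point-source attenuation: ΔL = 20·log₁₀(r₂/r₁) = 20·log₁₀(106.8/8.0) = 22.510 dB.
L₂ = 88 − 20·log₁₀(106.8/8.0) = 88 − 22.510 = 65.49 dB(A).

65.5 dB(A)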